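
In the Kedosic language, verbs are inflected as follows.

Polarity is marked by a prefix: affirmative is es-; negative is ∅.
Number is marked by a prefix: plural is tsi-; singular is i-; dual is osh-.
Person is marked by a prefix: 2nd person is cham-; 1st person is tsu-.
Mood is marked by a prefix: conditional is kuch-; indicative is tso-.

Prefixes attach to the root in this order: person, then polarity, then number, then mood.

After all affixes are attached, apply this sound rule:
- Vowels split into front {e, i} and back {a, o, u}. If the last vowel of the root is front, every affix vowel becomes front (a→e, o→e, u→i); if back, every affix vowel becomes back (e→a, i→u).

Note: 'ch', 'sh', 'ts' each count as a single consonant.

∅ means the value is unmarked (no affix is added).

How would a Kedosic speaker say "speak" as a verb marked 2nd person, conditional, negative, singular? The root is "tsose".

kichichemtsose

Attach person 2nd person cham- → chamtsose.
polarity = negative: zero marking, form stays chamtsose.
Attach number singular i- → ichamtsose.
Attach mood conditional kuch- → kuchichamtsose.
Apply vowel harmony: kuchichamtsose → kichichemtsose.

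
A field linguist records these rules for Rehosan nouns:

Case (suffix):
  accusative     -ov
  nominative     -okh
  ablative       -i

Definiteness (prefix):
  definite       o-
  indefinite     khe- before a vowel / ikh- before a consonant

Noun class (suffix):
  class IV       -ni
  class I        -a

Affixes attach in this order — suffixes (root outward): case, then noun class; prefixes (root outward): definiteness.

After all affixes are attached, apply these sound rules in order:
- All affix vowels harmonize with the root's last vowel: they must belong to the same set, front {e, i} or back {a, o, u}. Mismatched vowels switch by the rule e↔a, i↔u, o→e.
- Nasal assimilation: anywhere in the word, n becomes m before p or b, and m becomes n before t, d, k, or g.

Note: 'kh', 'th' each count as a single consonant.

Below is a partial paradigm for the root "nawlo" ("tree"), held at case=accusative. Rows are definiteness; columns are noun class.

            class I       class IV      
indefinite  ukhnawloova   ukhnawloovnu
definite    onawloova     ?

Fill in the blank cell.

onawloovnu

Attach definiteness definite o- → onawlo.
Attach case accusative -ov → onawloov.
Attach noun class class IV -ni → onawloovni.
Apply vowel harmony: onawloovni → onawloovnu.
Nasal assimilation: no change.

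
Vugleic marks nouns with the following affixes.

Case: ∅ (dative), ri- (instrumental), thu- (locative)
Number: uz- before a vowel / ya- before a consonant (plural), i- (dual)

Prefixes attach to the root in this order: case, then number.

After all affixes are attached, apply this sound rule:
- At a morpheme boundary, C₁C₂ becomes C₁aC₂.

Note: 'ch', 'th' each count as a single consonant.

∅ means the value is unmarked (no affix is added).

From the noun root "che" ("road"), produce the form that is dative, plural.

yache

case = dative: zero marking, form stays che.
Attach number plural ya- (before consonant 'ch') → yache.
Epenthesis: no change.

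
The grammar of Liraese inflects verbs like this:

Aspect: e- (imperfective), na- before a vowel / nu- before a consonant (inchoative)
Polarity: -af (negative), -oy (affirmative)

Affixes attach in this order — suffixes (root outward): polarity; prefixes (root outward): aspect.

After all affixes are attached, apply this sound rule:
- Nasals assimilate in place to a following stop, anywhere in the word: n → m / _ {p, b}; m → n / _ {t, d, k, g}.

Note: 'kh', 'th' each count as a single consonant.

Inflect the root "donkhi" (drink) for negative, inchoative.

Attach aspect inchoative nu- (before consonant 'd') → nudonkhi.
Attach polarity negative -af → nudonkhiaf.
Nasal assimilation: no change.

nudonkhiaf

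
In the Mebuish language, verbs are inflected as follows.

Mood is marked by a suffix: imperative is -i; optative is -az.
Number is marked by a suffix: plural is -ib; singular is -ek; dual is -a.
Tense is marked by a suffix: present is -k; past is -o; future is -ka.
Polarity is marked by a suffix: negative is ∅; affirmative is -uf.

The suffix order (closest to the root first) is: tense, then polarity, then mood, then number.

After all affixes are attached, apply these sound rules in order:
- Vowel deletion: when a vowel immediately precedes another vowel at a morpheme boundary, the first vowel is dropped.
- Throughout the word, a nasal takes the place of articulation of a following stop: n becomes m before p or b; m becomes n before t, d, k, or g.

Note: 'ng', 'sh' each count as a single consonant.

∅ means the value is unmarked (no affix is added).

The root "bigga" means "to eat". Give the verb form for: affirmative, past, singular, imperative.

biggufek

Attach tense past -o → biggao.
Attach polarity affirmative -uf → biggaouf.
Attach mood imperative -i → biggaoufi.
Attach number singular -ek → biggaoufiek.
Apply vowel deletion: biggaoufiek → biggufek.
Nasal assimilation: no change.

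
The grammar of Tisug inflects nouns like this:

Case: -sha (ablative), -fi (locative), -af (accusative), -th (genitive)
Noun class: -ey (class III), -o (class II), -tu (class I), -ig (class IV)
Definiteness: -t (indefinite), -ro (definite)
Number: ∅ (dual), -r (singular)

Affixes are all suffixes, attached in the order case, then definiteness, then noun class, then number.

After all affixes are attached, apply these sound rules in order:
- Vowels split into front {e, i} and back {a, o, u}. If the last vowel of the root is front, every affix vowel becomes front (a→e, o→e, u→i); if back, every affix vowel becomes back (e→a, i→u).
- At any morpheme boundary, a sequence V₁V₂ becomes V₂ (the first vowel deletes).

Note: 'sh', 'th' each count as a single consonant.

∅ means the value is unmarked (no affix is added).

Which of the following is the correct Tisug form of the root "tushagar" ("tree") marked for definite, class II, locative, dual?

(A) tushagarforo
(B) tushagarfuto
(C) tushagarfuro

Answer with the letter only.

Attach case locative -fi → tushagarfi.
Attach definiteness definite -ro → tushagarfiro.
Attach noun class class II -o → tushagarfiroo.
number = dual: zero marking, form stays tushagarfiroo.
Apply vowel harmony: tushagarfiroo → tushagarfuroo.
Apply vowel deletion: tushagarfuroo → tushagarfuro.
So the correct form is tushagarfuro, option (C).
(B) tushagarfuto is wrong: it uses indefinite instead of definite for definiteness.
(A) tushagarforo is wrong: it has the affixes in the wrong order.

C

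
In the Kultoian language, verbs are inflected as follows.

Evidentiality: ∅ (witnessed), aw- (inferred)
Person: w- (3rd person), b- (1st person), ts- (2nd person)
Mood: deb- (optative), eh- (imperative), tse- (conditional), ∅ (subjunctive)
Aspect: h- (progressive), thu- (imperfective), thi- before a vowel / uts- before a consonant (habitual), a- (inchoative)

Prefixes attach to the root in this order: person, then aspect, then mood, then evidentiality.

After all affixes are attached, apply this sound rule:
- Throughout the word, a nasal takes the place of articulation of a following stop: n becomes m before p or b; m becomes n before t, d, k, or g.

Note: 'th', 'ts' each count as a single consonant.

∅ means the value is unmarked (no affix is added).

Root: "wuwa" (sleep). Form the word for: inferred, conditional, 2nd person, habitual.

Attach person 2nd person ts- → tswuwa.
Attach aspect habitual uts- (before consonant 'ts') → utstswuwa.
Attach mood conditional tse- → tseutstswuwa.
Attach evidentiality inferred aw- → awtseutstswuwa.
Nasal assimilation: no change.

awtseutstswuwa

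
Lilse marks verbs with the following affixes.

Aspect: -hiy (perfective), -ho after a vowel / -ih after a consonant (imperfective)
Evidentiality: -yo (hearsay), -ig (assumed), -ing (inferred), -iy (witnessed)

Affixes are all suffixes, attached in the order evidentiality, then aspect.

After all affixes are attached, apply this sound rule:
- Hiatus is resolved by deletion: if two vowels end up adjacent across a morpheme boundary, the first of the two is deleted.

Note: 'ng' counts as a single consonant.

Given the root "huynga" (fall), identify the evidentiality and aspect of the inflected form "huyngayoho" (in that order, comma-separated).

hearsay, imperfective

Segment: huynga-yo-ho.
evidentiality: -yo → hearsay.
aspect: -ho/ih → imperfective.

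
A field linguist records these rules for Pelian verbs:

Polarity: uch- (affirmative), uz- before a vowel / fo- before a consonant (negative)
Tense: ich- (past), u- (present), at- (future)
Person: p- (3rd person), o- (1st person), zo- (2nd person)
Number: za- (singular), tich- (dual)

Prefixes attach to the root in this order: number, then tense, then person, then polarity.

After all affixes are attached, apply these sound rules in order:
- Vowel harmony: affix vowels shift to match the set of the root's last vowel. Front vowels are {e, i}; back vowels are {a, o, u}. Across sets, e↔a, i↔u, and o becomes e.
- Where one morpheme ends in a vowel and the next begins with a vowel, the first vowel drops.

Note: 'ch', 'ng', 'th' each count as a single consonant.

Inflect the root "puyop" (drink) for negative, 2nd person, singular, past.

fozuchzapuyop

Attach number singular za- → zapuyop.
Attach tense past ich- → ichzapuyop.
Attach person 2nd person zo- → zoichzapuyop.
Attach polarity negative fo- (before consonant 'z') → fozoichzapuyop.
Apply vowel harmony: fozoichzapuyop → fozouchzapuyop.
Apply vowel deletion: fozouchzapuyop → fozuchzapuyop.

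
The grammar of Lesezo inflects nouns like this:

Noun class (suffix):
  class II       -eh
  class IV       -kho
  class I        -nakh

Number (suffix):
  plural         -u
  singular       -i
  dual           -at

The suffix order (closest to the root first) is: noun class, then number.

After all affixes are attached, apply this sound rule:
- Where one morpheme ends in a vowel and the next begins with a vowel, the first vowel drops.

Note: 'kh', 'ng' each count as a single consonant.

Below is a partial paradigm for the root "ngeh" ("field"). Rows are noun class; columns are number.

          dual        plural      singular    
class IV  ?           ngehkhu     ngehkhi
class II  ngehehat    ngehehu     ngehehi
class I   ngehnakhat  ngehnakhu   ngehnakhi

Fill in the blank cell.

ngehkhat

Attach noun class class IV -kho → ngehkho.
Attach number dual -at → ngehkhoat.
Apply vowel deletion: ngehkhoat → ngehkhat.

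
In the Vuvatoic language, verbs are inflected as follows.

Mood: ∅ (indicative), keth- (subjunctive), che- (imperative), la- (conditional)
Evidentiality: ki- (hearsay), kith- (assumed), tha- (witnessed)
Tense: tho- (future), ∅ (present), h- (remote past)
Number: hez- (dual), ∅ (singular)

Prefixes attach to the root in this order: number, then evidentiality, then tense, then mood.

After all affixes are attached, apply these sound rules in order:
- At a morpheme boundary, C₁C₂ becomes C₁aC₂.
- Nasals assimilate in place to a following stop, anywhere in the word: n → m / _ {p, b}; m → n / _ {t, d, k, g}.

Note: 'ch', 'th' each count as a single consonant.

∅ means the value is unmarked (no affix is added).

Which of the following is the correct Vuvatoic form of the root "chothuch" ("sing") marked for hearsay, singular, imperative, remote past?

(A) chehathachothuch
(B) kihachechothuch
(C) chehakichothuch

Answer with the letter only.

number = singular: zero marking, form stays chothuch.
Attach evidentiality hearsay ki- → kichothuch.
Attach tense remote past h- → hkichothuch.
Attach mood imperative che- → chehkichothuch.
Apply epenthesis: chehkichothuch → chehakichothuch.
Nasal assimilation: no change.
So the correct form is chehakichothuch, option (C).
(B) kihachechothuch is wrong: it has the affixes in the wrong order.
(A) chehathachothuch is wrong: it uses witnessed instead of hearsay for evidentiality.

C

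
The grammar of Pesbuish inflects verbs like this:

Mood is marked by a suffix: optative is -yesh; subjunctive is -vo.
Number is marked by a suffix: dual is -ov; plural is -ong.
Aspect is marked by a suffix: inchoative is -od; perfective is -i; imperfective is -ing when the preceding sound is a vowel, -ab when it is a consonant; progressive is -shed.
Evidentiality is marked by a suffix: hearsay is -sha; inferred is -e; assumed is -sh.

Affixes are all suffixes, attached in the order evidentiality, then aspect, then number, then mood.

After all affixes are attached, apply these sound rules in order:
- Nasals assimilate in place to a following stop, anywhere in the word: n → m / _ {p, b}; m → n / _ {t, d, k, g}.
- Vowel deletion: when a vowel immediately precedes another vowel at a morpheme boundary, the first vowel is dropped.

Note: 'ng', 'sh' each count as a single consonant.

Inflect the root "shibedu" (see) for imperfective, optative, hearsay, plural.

shibedushingongyesh

Attach evidentiality hearsay -sha → shibedusha.
Attach aspect imperfective -ing (after vowel 'a') → shibedushaing.
Attach number plural -ong → shibedushaingong.
Attach mood optative -yesh → shibedushaingongyesh.
Nasal assimilation: no change.
Apply vowel deletion: shibedushaingongyesh → shibedushingongyesh.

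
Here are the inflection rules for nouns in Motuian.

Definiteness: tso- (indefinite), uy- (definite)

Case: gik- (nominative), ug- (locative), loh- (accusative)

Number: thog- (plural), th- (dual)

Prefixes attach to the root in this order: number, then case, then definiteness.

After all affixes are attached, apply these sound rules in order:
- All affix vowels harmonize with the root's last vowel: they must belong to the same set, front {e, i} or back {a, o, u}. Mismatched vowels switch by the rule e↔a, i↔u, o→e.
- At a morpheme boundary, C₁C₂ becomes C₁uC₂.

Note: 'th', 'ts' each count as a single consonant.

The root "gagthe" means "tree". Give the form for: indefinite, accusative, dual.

Attach number dual th- → thgagthe.
Attach case accusative loh- → lohthgagthe.
Attach definiteness indefinite tso- → tsolohthgagthe.
Apply vowel harmony: tsolohthgagthe → tselehthgagthe.
Apply epenthesis: tselehthgagthe → tselehuthugagthe.

tselehuthugagthe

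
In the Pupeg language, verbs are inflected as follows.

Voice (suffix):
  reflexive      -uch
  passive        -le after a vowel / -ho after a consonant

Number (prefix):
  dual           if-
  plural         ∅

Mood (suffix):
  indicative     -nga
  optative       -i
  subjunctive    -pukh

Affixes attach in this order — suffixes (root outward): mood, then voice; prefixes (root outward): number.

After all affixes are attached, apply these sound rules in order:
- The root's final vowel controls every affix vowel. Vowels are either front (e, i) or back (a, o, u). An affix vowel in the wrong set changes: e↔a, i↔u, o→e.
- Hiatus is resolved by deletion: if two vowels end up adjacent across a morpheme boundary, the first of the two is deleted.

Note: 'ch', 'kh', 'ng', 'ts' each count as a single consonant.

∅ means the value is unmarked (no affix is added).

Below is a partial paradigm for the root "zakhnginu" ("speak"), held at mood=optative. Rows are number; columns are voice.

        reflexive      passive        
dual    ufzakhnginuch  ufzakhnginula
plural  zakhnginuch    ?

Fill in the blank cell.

Attach mood optative -i → zakhnginui.
number = plural: zero marking, form stays zakhnginui.
Attach voice passive -le (after vowel 'i') → zakhnginuile.
Apply vowel harmony: zakhnginuile → zakhnginuula.
Apply vowel deletion: zakhnginuula → zakhnginula.

zakhnginula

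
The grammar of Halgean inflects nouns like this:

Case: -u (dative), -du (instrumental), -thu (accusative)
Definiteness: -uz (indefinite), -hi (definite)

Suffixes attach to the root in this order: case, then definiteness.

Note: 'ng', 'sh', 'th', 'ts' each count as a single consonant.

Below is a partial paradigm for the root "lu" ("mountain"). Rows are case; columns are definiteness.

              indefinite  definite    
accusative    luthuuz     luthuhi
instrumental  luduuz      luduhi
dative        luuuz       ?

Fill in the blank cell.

luuhi

Attach case dative -u → luu.
Attach definiteness definite -hi → luuhi.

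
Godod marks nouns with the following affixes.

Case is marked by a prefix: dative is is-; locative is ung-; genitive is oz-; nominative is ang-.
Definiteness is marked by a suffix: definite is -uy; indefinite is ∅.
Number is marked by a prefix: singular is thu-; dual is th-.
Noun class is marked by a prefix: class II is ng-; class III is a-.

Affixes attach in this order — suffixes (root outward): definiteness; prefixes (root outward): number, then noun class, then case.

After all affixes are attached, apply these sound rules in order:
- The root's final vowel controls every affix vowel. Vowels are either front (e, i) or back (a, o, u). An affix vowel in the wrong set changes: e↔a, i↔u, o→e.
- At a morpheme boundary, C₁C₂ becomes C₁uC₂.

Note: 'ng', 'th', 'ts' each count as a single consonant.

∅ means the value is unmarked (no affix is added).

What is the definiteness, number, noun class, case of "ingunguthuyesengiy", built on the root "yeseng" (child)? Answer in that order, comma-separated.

Segment: ung-ng-th-yeseng-uy.
definiteness: -uy → definite.
number: th- → dual.
noun class: ng- → class II.
case: ung- → locative.

definite, dual, class II, locative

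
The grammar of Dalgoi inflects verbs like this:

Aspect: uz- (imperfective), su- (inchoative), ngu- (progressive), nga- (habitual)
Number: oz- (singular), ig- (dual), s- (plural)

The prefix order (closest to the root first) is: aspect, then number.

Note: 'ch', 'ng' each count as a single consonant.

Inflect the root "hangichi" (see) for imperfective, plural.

Attach aspect imperfective uz- → uzhangichi.
Attach number plural s- → suzhangichi.

suzhangichi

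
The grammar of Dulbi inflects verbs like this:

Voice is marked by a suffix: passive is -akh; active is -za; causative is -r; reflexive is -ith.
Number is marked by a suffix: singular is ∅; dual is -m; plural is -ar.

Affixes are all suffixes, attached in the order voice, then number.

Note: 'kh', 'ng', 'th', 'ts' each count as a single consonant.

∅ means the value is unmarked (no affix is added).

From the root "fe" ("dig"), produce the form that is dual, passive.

feakhm

Attach voice passive -akh → feakh.
Attach number dual -m → feakhm.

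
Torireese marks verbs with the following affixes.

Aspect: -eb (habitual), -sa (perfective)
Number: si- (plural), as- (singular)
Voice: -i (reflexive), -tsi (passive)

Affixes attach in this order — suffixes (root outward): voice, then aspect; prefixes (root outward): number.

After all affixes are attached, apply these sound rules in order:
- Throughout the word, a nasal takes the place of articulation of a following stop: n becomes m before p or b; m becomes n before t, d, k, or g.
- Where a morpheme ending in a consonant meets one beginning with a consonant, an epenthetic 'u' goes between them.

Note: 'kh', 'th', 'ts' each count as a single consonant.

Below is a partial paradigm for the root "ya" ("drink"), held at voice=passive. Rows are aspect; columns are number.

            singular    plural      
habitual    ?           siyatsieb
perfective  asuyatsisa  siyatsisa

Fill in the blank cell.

Attach voice passive -tsi → yatsi.
Attach number singular as- → asyatsi.
Attach aspect habitual -eb → asyatsieb.
Nasal assimilation: no change.
Apply epenthesis: asyatsieb → asuyatsieb.

asuyatsieb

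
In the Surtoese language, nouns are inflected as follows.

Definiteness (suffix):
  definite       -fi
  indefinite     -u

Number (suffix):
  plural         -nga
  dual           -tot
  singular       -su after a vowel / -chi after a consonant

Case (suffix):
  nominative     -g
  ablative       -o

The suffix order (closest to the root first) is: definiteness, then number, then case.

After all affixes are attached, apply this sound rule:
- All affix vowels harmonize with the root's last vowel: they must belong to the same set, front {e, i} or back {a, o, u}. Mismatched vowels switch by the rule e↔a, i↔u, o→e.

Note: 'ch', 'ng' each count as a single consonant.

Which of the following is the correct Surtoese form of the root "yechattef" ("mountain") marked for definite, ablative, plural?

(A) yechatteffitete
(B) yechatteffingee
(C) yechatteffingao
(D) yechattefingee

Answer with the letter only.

B

Attach definiteness definite -fi → yechatteffi.
Attach number plural -nga → yechatteffinga.
Attach case ablative -o → yechatteffingao.
Apply vowel harmony: yechatteffingao → yechatteffingee.
So the correct form is yechatteffingee, option (B).
(D) yechattefingee is wrong: it uses indefinite instead of definite for definiteness.
(A) yechatteffitete is wrong: it uses dual instead of plural for number.
(C) yechatteffingao is wrong: it fails to apply the sound rule(s).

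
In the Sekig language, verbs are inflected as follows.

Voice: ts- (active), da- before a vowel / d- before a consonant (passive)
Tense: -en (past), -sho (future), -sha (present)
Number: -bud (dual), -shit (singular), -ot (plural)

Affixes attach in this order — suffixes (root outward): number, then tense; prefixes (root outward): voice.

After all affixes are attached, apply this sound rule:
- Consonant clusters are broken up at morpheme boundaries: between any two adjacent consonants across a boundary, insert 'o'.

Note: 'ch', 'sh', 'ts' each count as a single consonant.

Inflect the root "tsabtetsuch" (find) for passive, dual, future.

Attach voice passive d- (before consonant 'ts') → dtsabtetsuch.
Attach number dual -bud → dtsabtetsuchbud.
Attach tense future -sho → dtsabtetsuchbudsho.
Apply epenthesis: dtsabtetsuchbudsho → dotsabtetsuchobudosho.

dotsabtetsuchobudosho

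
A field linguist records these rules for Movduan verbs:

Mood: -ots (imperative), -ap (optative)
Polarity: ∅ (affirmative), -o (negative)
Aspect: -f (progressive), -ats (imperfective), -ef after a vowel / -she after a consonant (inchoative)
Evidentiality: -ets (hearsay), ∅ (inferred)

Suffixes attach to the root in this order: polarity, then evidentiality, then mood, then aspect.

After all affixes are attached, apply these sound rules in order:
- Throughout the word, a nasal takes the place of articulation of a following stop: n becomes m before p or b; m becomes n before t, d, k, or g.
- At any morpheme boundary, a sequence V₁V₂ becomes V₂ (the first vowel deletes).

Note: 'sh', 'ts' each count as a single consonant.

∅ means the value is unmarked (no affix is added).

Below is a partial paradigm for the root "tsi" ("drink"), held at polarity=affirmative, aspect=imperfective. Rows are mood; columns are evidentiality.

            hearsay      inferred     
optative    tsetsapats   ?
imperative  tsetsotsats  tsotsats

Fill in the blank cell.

polarity = affirmative: zero marking, form stays tsi.
evidentiality = inferred: zero marking, form stays tsi.
Attach mood optative -ap → tsiap.
Attach aspect imperfective -ats → tsiapats.
Nasal assimilation: no change.
Apply vowel deletion: tsiapats → tsapats.

tsapats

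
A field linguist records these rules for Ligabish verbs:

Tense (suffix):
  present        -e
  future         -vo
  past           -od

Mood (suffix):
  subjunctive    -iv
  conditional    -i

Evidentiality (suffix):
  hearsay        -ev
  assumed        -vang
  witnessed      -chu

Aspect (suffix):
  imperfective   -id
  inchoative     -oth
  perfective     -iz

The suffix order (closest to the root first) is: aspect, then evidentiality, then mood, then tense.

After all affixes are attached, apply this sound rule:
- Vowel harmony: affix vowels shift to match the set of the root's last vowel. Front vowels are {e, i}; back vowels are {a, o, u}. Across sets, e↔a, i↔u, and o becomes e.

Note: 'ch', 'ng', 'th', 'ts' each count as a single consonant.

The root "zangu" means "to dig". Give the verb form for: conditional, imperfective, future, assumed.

zanguudvanguvo

Attach aspect imperfective -id → zanguid.
Attach evidentiality assumed -vang → zanguidvang.
Attach mood conditional -i → zanguidvangi.
Attach tense future -vo → zanguidvangivo.
Apply vowel harmony: zanguidvangivo → zanguudvanguvo.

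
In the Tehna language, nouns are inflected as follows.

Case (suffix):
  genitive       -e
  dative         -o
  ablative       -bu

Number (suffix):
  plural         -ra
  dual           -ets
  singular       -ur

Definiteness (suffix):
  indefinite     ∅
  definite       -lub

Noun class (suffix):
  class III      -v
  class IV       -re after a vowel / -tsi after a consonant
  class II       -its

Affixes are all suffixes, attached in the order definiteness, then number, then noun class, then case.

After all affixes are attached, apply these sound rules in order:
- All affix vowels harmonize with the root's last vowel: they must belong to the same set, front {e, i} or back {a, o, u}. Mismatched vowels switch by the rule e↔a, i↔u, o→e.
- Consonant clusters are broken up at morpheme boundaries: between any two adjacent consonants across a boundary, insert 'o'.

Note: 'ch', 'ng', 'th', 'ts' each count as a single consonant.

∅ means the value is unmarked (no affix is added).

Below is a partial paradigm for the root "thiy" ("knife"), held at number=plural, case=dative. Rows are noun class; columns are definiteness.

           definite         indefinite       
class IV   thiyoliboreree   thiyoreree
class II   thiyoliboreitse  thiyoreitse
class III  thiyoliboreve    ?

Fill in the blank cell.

thiyoreve

definiteness = indefinite: zero marking, form stays thiy.
Attach number plural -ra → thiyra.
Attach noun class class III -v → thiyrav.
Attach case dative -o → thiyravo.
Apply vowel harmony: thiyravo → thiyreve.
Apply epenthesis: thiyreve → thiyoreve.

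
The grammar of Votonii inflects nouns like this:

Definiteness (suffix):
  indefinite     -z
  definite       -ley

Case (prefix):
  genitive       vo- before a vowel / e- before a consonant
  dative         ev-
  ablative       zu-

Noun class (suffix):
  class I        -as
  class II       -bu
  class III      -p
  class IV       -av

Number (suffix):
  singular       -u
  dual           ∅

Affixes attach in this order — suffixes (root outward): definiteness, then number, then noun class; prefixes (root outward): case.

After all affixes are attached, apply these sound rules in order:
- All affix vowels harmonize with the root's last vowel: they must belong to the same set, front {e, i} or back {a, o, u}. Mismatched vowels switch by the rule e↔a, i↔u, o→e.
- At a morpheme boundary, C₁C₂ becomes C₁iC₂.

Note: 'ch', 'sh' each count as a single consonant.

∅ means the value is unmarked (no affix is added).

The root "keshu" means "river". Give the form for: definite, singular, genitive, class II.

akeshulayubu

Attach definiteness definite -ley → keshuley.
Attach case genitive e- (before consonant 'k') → ekeshuley.
Attach number singular -u → ekeshuleyu.
Attach noun class class II -bu → ekeshuleyubu.
Apply vowel harmony: ekeshuleyubu → akeshulayubu.
Epenthesis: no change.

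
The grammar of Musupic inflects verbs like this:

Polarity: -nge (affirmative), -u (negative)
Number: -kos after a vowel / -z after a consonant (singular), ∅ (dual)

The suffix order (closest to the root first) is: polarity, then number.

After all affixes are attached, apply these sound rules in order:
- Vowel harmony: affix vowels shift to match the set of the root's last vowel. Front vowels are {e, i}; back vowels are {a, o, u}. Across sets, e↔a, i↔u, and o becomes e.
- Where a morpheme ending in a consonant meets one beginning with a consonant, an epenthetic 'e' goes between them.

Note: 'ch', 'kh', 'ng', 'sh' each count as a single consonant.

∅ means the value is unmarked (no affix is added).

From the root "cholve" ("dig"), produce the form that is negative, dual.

cholvei

Attach polarity negative -u → cholveu.
number = dual: zero marking, form stays cholveu.
Apply vowel harmony: cholveu → cholvei.
Epenthesis: no change.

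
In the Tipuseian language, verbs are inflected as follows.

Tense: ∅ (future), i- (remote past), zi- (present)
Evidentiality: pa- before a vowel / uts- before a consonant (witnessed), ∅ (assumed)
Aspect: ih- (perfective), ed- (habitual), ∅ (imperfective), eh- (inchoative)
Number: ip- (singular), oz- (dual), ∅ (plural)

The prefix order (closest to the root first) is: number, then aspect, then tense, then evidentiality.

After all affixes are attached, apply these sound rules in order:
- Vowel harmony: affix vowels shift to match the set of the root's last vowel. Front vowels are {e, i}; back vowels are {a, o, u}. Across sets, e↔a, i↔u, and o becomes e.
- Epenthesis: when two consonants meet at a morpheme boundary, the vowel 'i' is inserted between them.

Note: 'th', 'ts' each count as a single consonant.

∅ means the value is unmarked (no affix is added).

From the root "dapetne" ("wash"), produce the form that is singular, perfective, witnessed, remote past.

Attach number singular ip- → ipdapetne.
Attach aspect perfective ih- → ihipdapetne.
Attach tense remote past i- → iihipdapetne.
Attach evidentiality witnessed pa- (before vowel 'i') → paiihipdapetne.
Apply vowel harmony: paiihipdapetne → peiihipdapetne.
Apply epenthesis: peiihipdapetne → peiihipidapetne.

peiihipidapetne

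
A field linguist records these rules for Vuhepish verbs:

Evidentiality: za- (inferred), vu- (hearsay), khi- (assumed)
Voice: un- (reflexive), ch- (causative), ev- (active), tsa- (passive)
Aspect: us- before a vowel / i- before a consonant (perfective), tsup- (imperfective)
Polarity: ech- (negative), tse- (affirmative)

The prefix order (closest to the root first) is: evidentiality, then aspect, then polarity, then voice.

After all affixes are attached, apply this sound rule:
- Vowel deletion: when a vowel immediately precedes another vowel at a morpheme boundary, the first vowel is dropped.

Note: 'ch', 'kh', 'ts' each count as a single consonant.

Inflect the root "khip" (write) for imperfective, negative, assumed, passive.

Attach evidentiality assumed khi- → khikhip.
Attach aspect imperfective tsup- → tsupkhikhip.
Attach polarity negative ech- → echtsupkhikhip.
Attach voice passive tsa- → tsaechtsupkhikhip.
Apply vowel deletion: tsaechtsupkhikhip → tsechtsupkhikhip.

tsechtsupkhikhip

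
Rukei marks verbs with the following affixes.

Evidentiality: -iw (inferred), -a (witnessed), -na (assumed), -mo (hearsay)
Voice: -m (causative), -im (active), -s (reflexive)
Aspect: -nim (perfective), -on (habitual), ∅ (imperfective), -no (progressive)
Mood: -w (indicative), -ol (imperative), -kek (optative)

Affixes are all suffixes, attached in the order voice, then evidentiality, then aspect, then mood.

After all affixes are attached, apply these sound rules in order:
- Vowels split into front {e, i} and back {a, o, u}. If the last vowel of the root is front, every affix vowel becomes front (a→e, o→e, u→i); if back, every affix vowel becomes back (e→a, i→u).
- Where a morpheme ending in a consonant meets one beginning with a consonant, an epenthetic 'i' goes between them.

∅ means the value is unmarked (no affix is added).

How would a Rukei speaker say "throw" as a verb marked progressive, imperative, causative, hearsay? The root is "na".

namimonool

Attach voice causative -m → nam.
Attach evidentiality hearsay -mo → nammo.
Attach aspect progressive -no → nammono.
Attach mood imperative -ol → nammonool.
Vowel harmony: no change.
Apply epenthesis: nammonool → namimonool.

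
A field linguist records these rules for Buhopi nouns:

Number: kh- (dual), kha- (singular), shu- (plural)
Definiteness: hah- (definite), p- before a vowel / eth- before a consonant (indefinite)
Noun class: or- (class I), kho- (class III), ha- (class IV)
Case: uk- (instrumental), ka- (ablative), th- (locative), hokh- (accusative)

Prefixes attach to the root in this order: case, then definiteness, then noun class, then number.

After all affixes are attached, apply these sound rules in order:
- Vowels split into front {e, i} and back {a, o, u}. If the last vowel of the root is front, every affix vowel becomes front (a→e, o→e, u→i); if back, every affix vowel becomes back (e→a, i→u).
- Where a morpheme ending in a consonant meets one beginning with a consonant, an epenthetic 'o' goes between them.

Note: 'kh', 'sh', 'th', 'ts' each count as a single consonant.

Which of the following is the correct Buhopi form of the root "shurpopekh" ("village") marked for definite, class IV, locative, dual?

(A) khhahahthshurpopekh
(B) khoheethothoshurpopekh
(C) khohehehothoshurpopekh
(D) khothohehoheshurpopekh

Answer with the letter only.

C

Attach case locative th- → thshurpopekh.
Attach definiteness definite hah- → hahthshurpopekh.
Attach noun class class IV ha- → hahahthshurpopekh.
Attach number dual kh- → khhahahthshurpopekh.
Apply vowel harmony: khhahahthshurpopekh → khhehehthshurpopekh.
Apply epenthesis: khhehehthshurpopekh → khohehehothoshurpopekh.
So the correct form is khohehehothoshurpopekh, option (C).
(B) khoheethothoshurpopekh is wrong: it uses indefinite instead of definite for definiteness.
(A) khhahahthshurpopekh is wrong: it fails to apply the sound rule(s).
(D) khothohehoheshurpopekh is wrong: it has the affixes in the wrong order.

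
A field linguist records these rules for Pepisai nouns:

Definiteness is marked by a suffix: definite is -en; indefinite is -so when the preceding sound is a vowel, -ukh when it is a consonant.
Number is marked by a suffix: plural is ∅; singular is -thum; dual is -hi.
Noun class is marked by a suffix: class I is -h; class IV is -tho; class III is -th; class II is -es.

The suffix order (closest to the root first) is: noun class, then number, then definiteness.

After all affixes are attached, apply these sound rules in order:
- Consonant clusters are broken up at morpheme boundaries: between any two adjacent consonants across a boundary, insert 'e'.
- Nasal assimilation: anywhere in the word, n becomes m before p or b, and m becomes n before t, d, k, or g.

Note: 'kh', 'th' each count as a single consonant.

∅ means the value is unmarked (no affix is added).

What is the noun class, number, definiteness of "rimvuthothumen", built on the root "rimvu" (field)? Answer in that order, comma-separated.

Segment: rimvu-tho-thum-en.
noun class: -tho → class IV.
number: -thum → singular.
definiteness: -en → definite.

class IV, singular, definite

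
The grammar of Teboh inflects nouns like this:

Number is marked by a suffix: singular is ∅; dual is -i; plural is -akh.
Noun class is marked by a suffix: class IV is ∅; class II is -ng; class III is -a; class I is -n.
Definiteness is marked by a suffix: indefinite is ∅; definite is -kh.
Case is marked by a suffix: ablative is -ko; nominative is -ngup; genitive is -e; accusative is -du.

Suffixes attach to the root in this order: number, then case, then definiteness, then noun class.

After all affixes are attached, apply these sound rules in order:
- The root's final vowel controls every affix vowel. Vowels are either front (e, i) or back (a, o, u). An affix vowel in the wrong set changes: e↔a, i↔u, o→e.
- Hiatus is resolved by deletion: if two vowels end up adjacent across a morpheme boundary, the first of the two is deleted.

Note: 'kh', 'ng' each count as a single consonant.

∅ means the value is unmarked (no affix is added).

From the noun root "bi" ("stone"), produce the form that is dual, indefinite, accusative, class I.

bidin

Attach number dual -i → bii.
Attach case accusative -du → biidu.
definiteness = indefinite: zero marking, form stays biidu.
Attach noun class class I -n → biidun.
Apply vowel harmony: biidun → biidin.
Apply vowel deletion: biidin → bidin.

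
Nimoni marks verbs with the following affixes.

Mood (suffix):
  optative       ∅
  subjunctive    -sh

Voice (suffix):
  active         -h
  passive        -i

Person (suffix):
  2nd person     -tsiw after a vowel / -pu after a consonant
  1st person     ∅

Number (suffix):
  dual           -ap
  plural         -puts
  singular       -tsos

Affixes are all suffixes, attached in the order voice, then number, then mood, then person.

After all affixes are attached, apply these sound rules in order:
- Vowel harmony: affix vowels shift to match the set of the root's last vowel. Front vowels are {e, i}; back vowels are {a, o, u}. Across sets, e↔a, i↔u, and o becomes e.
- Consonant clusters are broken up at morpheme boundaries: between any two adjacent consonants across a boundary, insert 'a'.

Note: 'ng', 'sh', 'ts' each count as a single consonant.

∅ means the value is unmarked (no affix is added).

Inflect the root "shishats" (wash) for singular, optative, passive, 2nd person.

shishatsutsosapu

Attach voice passive -i → shishatsi.
Attach number singular -tsos → shishatsitsos.
mood = optative: zero marking, form stays shishatsitsos.
Attach person 2nd person -pu (after consonant 's') → shishatsitsospu.
Apply vowel harmony: shishatsitsospu → shishatsutsospu.
Apply epenthesis: shishatsutsospu → shishatsutsosapu.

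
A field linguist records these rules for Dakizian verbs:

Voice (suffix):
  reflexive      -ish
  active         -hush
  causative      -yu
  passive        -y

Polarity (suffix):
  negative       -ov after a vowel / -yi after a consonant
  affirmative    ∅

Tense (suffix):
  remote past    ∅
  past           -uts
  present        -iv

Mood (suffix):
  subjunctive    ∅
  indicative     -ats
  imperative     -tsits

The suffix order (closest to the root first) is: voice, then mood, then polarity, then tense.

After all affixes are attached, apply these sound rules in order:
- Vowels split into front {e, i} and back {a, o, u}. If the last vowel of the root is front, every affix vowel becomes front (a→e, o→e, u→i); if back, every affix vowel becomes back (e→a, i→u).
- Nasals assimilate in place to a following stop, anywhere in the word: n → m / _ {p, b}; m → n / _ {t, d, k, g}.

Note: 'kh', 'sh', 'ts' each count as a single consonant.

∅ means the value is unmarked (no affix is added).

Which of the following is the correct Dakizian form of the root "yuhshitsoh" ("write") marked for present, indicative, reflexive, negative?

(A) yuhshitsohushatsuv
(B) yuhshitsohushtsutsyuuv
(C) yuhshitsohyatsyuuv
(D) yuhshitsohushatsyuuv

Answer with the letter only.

Attach voice reflexive -ish → yuhshitsohish.
Attach mood indicative -ats → yuhshitsohishats.
Attach polarity negative -yi (after consonant 'ts') → yuhshitsohishatsyi.
Attach tense present -iv → yuhshitsohishatsyiiv.
Apply vowel harmony: yuhshitsohishatsyiiv → yuhshitsohushatsyuuv.
Nasal assimilation: no change.
So the correct form is yuhshitsohushatsyuuv, option (D).
(A) yuhshitsohushatsuv is wrong: it uses affirmative instead of negative for polarity.
(B) yuhshitsohushtsutsyuuv is wrong: it uses imperative instead of indicative for mood.
(C) yuhshitsohyatsyuuv is wrong: it uses passive instead of reflexive for voice.

D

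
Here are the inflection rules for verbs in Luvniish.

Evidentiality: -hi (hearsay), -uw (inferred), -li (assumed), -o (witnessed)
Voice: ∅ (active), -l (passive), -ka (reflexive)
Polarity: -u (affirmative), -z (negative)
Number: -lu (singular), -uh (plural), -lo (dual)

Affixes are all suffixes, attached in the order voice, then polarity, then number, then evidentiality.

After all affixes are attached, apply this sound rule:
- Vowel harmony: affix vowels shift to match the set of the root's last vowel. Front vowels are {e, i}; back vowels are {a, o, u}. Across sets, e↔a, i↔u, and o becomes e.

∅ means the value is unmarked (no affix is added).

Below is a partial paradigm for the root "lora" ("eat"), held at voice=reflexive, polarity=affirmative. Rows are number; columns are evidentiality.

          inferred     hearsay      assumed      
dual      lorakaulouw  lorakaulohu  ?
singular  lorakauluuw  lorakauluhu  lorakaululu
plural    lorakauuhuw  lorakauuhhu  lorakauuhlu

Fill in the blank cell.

lorakaulolu

Attach voice reflexive -ka → loraka.
Attach polarity affirmative -u → lorakau.
Attach number dual -lo → lorakaulo.
Attach evidentiality assumed -li → lorakauloli.
Apply vowel harmony: lorakauloli → lorakaulolu.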